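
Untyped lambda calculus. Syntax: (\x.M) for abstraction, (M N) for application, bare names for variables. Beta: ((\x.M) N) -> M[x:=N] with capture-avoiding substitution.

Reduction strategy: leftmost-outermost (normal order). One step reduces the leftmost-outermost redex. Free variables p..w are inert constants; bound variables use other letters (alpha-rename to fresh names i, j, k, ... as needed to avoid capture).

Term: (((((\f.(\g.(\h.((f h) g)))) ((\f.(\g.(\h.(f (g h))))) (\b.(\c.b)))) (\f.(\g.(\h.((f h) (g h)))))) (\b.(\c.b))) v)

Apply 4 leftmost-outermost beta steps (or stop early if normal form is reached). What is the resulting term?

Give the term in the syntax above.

Step 0: (((((\f.(\g.(\h.((f h) g)))) ((\f.(\g.(\h.(f (g h))))) (\b.(\c.b)))) (\f.(\g.(\h.((f h) (g h)))))) (\b.(\c.b))) v)
Step 1: ((((\g.(\h.((((\f.(\g.(\h.(f (g h))))) (\b.(\c.b))) h) g))) (\f.(\g.(\h.((f h) (g h)))))) (\b.(\c.b))) v)
Step 2: (((\h.((((\f.(\g.(\h.(f (g h))))) (\b.(\c.b))) h) (\f.(\g.(\h.((f h) (g h))))))) (\b.(\c.b))) v)
Step 3: (((((\f.(\g.(\h.(f (g h))))) (\b.(\c.b))) (\b.(\c.b))) (\f.(\g.(\h.((f h) (g h)))))) v)
Step 4: ((((\g.(\h.((\b.(\c.b)) (g h)))) (\b.(\c.b))) (\f.(\g.(\h.((f h) (g h)))))) v)

Answer: ((((\g.(\h.((\b.(\c.b)) (g h)))) (\b.(\c.b))) (\f.(\g.(\h.((f h) (g h)))))) v)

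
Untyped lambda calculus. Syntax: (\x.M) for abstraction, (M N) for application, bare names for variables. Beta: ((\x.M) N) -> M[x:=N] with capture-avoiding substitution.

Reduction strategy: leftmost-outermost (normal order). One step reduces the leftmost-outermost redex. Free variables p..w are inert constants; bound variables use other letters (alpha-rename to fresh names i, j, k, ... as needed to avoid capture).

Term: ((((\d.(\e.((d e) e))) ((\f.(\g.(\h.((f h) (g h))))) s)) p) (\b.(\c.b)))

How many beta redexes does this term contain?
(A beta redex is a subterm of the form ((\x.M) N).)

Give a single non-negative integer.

Answer: 2

Derivation:
Term: ((((\d.(\e.((d e) e))) ((\f.(\g.(\h.((f h) (g h))))) s)) p) (\b.(\c.b)))
  Redex: ((\d.(\e.((d e) e))) ((\f.(\g.(\h.((f h) (g h))))) s))
  Redex: ((\f.(\g.(\h.((f h) (g h))))) s)
Total redexes: 2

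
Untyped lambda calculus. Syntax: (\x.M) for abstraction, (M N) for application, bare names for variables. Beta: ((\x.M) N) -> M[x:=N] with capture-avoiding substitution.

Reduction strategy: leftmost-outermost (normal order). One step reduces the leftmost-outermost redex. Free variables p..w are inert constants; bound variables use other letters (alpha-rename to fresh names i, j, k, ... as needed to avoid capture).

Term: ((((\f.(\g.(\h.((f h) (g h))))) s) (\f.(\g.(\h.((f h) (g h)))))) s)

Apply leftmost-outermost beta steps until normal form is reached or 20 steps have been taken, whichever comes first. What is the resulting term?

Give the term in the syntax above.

Step 0: ((((\f.(\g.(\h.((f h) (g h))))) s) (\f.(\g.(\h.((f h) (g h)))))) s)
Step 1: (((\g.(\h.((s h) (g h)))) (\f.(\g.(\h.((f h) (g h)))))) s)
Step 2: ((\h.((s h) ((\f.(\g.(\h.((f h) (g h))))) h))) s)
Step 3: ((s s) ((\f.(\g.(\h.((f h) (g h))))) s))
Step 4: ((s s) (\g.(\h.((s h) (g h)))))

Answer: ((s s) (\g.(\h.((s h) (g h)))))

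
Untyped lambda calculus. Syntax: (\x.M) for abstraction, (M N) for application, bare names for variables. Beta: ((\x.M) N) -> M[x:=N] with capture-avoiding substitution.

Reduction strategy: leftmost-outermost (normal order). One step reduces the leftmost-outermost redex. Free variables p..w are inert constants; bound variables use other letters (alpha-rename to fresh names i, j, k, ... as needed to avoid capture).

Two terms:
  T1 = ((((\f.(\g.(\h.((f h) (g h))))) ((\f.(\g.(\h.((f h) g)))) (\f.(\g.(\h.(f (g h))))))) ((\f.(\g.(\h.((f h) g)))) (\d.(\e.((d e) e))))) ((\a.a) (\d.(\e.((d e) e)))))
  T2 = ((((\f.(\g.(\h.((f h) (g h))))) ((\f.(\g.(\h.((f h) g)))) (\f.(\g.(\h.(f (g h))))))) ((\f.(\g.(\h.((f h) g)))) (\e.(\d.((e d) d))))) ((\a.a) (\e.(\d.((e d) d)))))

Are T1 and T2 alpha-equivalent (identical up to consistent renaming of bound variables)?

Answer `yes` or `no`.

Term 1: ((((\f.(\g.(\h.((f h) (g h))))) ((\f.(\g.(\h.((f h) g)))) (\f.(\g.(\h.(f (g h))))))) ((\f.(\g.(\h.((f h) g)))) (\d.(\e.((d e) e))))) ((\a.a) (\d.(\e.((d e) e)))))
Term 2: ((((\f.(\g.(\h.((f h) (g h))))) ((\f.(\g.(\h.((f h) g)))) (\f.(\g.(\h.(f (g h))))))) ((\f.(\g.(\h.((f h) g)))) (\e.(\d.((e d) d))))) ((\a.a) (\e.(\d.((e d) d)))))
Alpha-equivalence: compare structure up to binder renaming.
Result: True

Answer: yes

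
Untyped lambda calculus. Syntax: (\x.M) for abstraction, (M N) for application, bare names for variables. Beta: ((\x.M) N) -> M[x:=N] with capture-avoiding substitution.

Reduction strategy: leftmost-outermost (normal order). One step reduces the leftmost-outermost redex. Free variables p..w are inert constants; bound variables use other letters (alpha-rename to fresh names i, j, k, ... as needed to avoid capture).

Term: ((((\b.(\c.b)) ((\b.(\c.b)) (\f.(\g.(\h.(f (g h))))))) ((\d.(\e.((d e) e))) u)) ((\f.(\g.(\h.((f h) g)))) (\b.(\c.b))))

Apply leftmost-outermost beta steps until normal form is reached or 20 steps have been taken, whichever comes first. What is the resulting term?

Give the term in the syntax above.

Step 0: ((((\b.(\c.b)) ((\b.(\c.b)) (\f.(\g.(\h.(f (g h))))))) ((\d.(\e.((d e) e))) u)) ((\f.(\g.(\h.((f h) g)))) (\b.(\c.b))))
Step 1: (((\c.((\b.(\c.b)) (\f.(\g.(\h.(f (g h))))))) ((\d.(\e.((d e) e))) u)) ((\f.(\g.(\h.((f h) g)))) (\b.(\c.b))))
Step 2: (((\b.(\c.b)) (\f.(\g.(\h.(f (g h)))))) ((\f.(\g.(\h.((f h) g)))) (\b.(\c.b))))
Step 3: ((\c.(\f.(\g.(\h.(f (g h)))))) ((\f.(\g.(\h.((f h) g)))) (\b.(\c.b))))
Step 4: (\f.(\g.(\h.(f (g h)))))

Answer: (\f.(\g.(\h.(f (g h)))))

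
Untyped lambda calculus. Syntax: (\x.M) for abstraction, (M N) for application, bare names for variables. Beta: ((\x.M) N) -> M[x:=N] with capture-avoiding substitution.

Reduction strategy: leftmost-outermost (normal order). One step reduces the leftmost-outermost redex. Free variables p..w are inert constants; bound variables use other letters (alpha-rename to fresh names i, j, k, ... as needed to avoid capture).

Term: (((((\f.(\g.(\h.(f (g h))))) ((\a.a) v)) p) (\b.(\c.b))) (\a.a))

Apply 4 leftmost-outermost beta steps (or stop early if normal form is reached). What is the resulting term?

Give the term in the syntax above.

Step 0: (((((\f.(\g.(\h.(f (g h))))) ((\a.a) v)) p) (\b.(\c.b))) (\a.a))
Step 1: ((((\g.(\h.(((\a.a) v) (g h)))) p) (\b.(\c.b))) (\a.a))
Step 2: (((\h.(((\a.a) v) (p h))) (\b.(\c.b))) (\a.a))
Step 3: ((((\a.a) v) (p (\b.(\c.b)))) (\a.a))
Step 4: ((v (p (\b.(\c.b)))) (\a.a))

Answer: ((v (p (\b.(\c.b)))) (\a.a))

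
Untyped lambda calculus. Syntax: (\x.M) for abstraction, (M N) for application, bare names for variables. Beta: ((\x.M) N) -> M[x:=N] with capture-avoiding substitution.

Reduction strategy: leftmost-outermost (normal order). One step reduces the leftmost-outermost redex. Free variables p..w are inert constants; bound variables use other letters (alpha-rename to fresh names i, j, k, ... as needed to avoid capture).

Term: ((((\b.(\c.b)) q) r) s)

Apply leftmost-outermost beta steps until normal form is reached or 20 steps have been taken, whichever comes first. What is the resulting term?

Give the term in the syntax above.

Answer: (q s)

Derivation:
Step 0: ((((\b.(\c.b)) q) r) s)
Step 1: (((\c.q) r) s)
Step 2: (q s)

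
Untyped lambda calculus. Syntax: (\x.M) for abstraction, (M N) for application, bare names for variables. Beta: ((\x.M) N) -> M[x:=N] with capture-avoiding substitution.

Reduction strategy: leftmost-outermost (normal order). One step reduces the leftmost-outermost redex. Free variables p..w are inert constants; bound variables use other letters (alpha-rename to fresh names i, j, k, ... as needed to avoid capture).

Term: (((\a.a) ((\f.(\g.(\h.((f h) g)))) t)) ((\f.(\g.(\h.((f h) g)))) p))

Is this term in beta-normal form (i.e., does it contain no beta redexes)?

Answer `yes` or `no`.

Answer: no

Derivation:
Term: (((\a.a) ((\f.(\g.(\h.((f h) g)))) t)) ((\f.(\g.(\h.((f h) g)))) p))
Found 3 beta redex(es).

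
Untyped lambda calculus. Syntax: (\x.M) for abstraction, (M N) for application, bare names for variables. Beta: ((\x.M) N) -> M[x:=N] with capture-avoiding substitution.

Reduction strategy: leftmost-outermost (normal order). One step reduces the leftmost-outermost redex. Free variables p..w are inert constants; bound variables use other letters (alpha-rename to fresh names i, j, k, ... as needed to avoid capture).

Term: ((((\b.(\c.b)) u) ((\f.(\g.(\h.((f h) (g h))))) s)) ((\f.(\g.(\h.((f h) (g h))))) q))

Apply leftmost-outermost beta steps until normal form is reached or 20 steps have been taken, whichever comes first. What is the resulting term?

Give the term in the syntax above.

Step 0: ((((\b.(\c.b)) u) ((\f.(\g.(\h.((f h) (g h))))) s)) ((\f.(\g.(\h.((f h) (g h))))) q))
Step 1: (((\c.u) ((\f.(\g.(\h.((f h) (g h))))) s)) ((\f.(\g.(\h.((f h) (g h))))) q))
Step 2: (u ((\f.(\g.(\h.((f h) (g h))))) q))
Step 3: (u (\g.(\h.((q h) (g h)))))

Answer: (u (\g.(\h.((q h) (g h)))))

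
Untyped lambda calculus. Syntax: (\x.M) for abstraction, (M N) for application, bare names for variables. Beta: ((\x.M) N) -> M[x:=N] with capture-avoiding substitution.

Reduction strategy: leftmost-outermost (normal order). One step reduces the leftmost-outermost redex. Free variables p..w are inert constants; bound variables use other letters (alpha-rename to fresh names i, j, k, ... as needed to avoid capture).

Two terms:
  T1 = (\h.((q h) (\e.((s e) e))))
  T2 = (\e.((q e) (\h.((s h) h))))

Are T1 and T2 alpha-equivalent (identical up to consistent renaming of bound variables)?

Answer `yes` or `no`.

Term 1: (\h.((q h) (\e.((s e) e))))
Term 2: (\e.((q e) (\h.((s h) h))))
Alpha-equivalence: compare structure up to binder renaming.
Result: True

Answer: yes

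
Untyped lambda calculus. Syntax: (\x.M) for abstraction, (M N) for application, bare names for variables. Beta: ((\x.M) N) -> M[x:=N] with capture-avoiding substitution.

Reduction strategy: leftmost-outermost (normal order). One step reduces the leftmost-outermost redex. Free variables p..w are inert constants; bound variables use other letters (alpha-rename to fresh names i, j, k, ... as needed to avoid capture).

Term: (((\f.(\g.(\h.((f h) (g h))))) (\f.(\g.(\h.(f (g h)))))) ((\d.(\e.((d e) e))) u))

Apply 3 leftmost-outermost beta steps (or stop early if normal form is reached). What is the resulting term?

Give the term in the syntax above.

Step 0: (((\f.(\g.(\h.((f h) (g h))))) (\f.(\g.(\h.(f (g h)))))) ((\d.(\e.((d e) e))) u))
Step 1: ((\g.(\h.(((\f.(\g.(\h.(f (g h))))) h) (g h)))) ((\d.(\e.((d e) e))) u))
Step 2: (\h.(((\f.(\g.(\h.(f (g h))))) h) (((\d.(\e.((d e) e))) u) h)))
Step 3: (\h.((\g.(\i.(h (g i)))) (((\d.(\e.((d e) e))) u) h)))

Answer: (\h.((\g.(\i.(h (g i)))) (((\d.(\e.((d e) e))) u) h)))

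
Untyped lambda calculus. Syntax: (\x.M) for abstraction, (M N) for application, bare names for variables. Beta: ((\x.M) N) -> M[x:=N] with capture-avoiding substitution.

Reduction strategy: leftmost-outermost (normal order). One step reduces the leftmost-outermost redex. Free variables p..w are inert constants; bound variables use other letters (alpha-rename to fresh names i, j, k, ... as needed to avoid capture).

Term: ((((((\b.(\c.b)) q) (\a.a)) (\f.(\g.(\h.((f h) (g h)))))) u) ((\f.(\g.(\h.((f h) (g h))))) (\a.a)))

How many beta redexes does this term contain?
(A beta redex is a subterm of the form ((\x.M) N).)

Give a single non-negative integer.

Term: ((((((\b.(\c.b)) q) (\a.a)) (\f.(\g.(\h.((f h) (g h)))))) u) ((\f.(\g.(\h.((f h) (g h))))) (\a.a)))
  Redex: ((\b.(\c.b)) q)
  Redex: ((\f.(\g.(\h.((f h) (g h))))) (\a.a))
Total redexes: 2

Answer: 2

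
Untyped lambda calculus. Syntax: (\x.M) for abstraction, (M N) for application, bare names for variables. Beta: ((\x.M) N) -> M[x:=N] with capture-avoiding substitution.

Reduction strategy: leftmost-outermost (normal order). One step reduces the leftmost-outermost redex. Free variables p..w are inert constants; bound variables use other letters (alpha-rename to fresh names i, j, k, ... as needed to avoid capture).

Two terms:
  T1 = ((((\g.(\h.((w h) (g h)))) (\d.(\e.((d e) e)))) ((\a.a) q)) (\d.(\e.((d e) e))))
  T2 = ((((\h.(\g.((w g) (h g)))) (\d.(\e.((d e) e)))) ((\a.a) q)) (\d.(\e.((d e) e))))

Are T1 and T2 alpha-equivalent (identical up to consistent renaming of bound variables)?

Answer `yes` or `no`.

Answer: yes

Derivation:
Term 1: ((((\g.(\h.((w h) (g h)))) (\d.(\e.((d e) e)))) ((\a.a) q)) (\d.(\e.((d e) e))))
Term 2: ((((\h.(\g.((w g) (h g)))) (\d.(\e.((d e) e)))) ((\a.a) q)) (\d.(\e.((d e) e))))
Alpha-equivalence: compare structure up to binder renaming.
Result: True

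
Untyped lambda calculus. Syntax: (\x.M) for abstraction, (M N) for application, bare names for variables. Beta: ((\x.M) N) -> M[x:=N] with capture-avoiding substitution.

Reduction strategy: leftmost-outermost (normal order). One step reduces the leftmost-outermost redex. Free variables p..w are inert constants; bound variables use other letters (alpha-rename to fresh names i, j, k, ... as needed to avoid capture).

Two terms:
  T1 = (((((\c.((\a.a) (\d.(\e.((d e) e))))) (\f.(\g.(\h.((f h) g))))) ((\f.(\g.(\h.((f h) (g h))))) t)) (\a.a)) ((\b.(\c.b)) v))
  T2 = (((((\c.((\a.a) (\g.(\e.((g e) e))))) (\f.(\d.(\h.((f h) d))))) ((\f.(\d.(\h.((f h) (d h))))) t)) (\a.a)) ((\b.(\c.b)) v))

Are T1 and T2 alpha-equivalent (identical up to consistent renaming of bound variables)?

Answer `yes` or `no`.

Term 1: (((((\c.((\a.a) (\d.(\e.((d e) e))))) (\f.(\g.(\h.((f h) g))))) ((\f.(\g.(\h.((f h) (g h))))) t)) (\a.a)) ((\b.(\c.b)) v))
Term 2: (((((\c.((\a.a) (\g.(\e.((g e) e))))) (\f.(\d.(\h.((f h) d))))) ((\f.(\d.(\h.((f h) (d h))))) t)) (\a.a)) ((\b.(\c.b)) v))
Alpha-equivalence: compare structure up to binder renaming.
Result: True

Answer: yes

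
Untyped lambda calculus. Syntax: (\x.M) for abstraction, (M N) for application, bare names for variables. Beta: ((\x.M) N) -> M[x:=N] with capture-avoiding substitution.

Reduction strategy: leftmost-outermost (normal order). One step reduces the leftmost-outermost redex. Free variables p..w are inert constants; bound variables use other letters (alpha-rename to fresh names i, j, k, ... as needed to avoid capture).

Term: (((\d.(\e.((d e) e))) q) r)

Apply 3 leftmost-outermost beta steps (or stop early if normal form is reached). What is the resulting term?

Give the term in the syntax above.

Answer: ((q r) r)

Derivation:
Step 0: (((\d.(\e.((d e) e))) q) r)
Step 1: ((\e.((q e) e)) r)
Step 2: ((q r) r)
Step 3: (normal form reached)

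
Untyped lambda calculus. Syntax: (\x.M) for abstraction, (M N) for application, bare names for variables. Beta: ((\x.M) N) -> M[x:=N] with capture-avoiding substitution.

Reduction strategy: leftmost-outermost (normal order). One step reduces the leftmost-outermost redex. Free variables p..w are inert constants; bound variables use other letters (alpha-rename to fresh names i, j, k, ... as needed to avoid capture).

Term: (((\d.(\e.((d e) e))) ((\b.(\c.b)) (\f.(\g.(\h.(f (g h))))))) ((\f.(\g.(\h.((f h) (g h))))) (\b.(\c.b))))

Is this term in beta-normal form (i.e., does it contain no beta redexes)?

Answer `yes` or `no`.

Answer: no

Derivation:
Term: (((\d.(\e.((d e) e))) ((\b.(\c.b)) (\f.(\g.(\h.(f (g h))))))) ((\f.(\g.(\h.((f h) (g h))))) (\b.(\c.b))))
Found 3 beta redex(es).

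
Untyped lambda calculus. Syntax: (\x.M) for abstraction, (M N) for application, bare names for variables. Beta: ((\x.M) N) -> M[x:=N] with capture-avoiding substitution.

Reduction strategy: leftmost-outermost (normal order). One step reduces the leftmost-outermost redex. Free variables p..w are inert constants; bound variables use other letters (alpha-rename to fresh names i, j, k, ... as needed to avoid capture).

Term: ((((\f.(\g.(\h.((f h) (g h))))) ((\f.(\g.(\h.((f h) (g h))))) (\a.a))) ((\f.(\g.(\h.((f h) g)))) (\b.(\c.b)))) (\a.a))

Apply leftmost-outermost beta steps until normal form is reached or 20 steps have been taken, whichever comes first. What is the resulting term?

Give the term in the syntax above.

Step 0: ((((\f.(\g.(\h.((f h) (g h))))) ((\f.(\g.(\h.((f h) (g h))))) (\a.a))) ((\f.(\g.(\h.((f h) g)))) (\b.(\c.b)))) (\a.a))
Step 1: (((\g.(\h.((((\f.(\g.(\h.((f h) (g h))))) (\a.a)) h) (g h)))) ((\f.(\g.(\h.((f h) g)))) (\b.(\c.b)))) (\a.a))
Step 2: ((\h.((((\f.(\g.(\h.((f h) (g h))))) (\a.a)) h) (((\f.(\g.(\h.((f h) g)))) (\b.(\c.b))) h))) (\a.a))
Step 3: ((((\f.(\g.(\h.((f h) (g h))))) (\a.a)) (\a.a)) (((\f.(\g.(\h.((f h) g)))) (\b.(\c.b))) (\a.a)))
Step 4: (((\g.(\h.(((\a.a) h) (g h)))) (\a.a)) (((\f.(\g.(\h.((f h) g)))) (\b.(\c.b))) (\a.a)))
Step 5: ((\h.(((\a.a) h) ((\a.a) h))) (((\f.(\g.(\h.((f h) g)))) (\b.(\c.b))) (\a.a)))
Step 6: (((\a.a) (((\f.(\g.(\h.((f h) g)))) (\b.(\c.b))) (\a.a))) ((\a.a) (((\f.(\g.(\h.((f h) g)))) (\b.(\c.b))) (\a.a))))
Step 7: ((((\f.(\g.(\h.((f h) g)))) (\b.(\c.b))) (\a.a)) ((\a.a) (((\f.(\g.(\h.((f h) g)))) (\b.(\c.b))) (\a.a))))
Step 8: (((\g.(\h.(((\b.(\c.b)) h) g))) (\a.a)) ((\a.a) (((\f.(\g.(\h.((f h) g)))) (\b.(\c.b))) (\a.a))))
Step 9: ((\h.(((\b.(\c.b)) h) (\a.a))) ((\a.a) (((\f.(\g.(\h.((f h) g)))) (\b.(\c.b))) (\a.a))))
Step 10: (((\b.(\c.b)) ((\a.a) (((\f.(\g.(\h.((f h) g)))) (\b.(\c.b))) (\a.a)))) (\a.a))
Step 11: ((\c.((\a.a) (((\f.(\g.(\h.((f h) g)))) (\b.(\c.b))) (\a.a)))) (\a.a))
Step 12: ((\a.a) (((\f.(\g.(\h.((f h) g)))) (\b.(\c.b))) (\a.a)))
Step 13: (((\f.(\g.(\h.((f h) g)))) (\b.(\c.b))) (\a.a))
Step 14: ((\g.(\h.(((\b.(\c.b)) h) g))) (\a.a))
Step 15: (\h.(((\b.(\c.b)) h) (\a.a)))
Step 16: (\h.((\c.h) (\a.a)))
Step 17: (\h.h)

Answer: (\h.h)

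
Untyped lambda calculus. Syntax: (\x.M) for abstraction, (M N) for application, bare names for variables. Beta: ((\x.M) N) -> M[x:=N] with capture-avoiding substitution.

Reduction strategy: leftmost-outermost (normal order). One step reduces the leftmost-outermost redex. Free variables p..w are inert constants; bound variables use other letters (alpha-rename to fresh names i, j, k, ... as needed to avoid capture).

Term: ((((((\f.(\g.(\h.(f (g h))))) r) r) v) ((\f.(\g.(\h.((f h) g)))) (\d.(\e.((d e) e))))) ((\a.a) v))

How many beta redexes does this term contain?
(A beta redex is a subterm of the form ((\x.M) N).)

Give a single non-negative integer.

Answer: 3

Derivation:
Term: ((((((\f.(\g.(\h.(f (g h))))) r) r) v) ((\f.(\g.(\h.((f h) g)))) (\d.(\e.((d e) e))))) ((\a.a) v))
  Redex: ((\f.(\g.(\h.(f (g h))))) r)
  Redex: ((\f.(\g.(\h.((f h) g)))) (\d.(\e.((d e) e))))
  Redex: ((\a.a) v)
Total redexes: 3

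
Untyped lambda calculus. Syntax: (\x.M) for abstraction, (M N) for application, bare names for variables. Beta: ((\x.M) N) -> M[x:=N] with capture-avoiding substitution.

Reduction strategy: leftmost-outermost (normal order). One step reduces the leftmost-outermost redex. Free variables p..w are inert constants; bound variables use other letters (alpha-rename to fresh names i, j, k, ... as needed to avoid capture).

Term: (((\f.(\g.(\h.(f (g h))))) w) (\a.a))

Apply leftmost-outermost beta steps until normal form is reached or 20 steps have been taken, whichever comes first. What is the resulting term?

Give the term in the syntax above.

Answer: (\h.(w h))

Derivation:
Step 0: (((\f.(\g.(\h.(f (g h))))) w) (\a.a))
Step 1: ((\g.(\h.(w (g h)))) (\a.a))
Step 2: (\h.(w ((\a.a) h)))
Step 3: (\h.(w h))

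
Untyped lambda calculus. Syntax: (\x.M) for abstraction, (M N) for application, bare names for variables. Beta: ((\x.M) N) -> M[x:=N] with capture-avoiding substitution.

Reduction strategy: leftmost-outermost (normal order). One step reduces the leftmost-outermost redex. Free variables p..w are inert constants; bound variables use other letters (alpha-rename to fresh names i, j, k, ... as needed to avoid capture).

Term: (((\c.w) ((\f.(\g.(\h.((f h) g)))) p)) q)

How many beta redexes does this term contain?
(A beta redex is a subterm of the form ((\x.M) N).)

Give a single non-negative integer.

Answer: 2

Derivation:
Term: (((\c.w) ((\f.(\g.(\h.((f h) g)))) p)) q)
  Redex: ((\c.w) ((\f.(\g.(\h.((f h) g)))) p))
  Redex: ((\f.(\g.(\h.((f h) g)))) p)
Total redexes: 2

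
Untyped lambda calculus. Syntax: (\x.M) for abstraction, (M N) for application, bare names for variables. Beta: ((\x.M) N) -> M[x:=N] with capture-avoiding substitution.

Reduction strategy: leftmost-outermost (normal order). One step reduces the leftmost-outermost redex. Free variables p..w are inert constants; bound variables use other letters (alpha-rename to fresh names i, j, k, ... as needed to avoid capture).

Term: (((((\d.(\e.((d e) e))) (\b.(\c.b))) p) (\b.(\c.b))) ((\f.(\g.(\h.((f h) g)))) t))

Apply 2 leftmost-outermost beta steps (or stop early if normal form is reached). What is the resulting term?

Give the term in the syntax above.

Step 0: (((((\d.(\e.((d e) e))) (\b.(\c.b))) p) (\b.(\c.b))) ((\f.(\g.(\h.((f h) g)))) t))
Step 1: ((((\e.(((\b.(\c.b)) e) e)) p) (\b.(\c.b))) ((\f.(\g.(\h.((f h) g)))) t))
Step 2: (((((\b.(\c.b)) p) p) (\b.(\c.b))) ((\f.(\g.(\h.((f h) g)))) t))

Answer: (((((\b.(\c.b)) p) p) (\b.(\c.b))) ((\f.(\g.(\h.((f h) g)))) t))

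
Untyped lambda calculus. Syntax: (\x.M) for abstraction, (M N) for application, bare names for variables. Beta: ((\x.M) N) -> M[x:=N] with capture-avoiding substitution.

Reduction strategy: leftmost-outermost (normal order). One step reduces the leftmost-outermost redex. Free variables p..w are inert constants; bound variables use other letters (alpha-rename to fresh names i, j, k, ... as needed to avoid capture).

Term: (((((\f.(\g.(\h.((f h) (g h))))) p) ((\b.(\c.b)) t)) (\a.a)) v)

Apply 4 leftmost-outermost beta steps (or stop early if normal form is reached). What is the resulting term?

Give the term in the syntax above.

Answer: (((p (\a.a)) ((\c.t) (\a.a))) v)

Derivation:
Step 0: (((((\f.(\g.(\h.((f h) (g h))))) p) ((\b.(\c.b)) t)) (\a.a)) v)
Step 1: ((((\g.(\h.((p h) (g h)))) ((\b.(\c.b)) t)) (\a.a)) v)
Step 2: (((\h.((p h) (((\b.(\c.b)) t) h))) (\a.a)) v)
Step 3: (((p (\a.a)) (((\b.(\c.b)) t) (\a.a))) v)
Step 4: (((p (\a.a)) ((\c.t) (\a.a))) v)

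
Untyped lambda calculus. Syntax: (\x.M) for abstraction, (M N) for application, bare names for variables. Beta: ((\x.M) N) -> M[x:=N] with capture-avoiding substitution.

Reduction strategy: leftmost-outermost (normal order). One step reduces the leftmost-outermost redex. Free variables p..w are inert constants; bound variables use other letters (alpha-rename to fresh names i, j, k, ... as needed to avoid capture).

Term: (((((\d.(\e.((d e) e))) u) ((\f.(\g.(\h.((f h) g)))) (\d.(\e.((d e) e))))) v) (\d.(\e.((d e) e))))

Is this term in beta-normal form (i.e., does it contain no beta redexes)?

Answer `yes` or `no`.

Term: (((((\d.(\e.((d e) e))) u) ((\f.(\g.(\h.((f h) g)))) (\d.(\e.((d e) e))))) v) (\d.(\e.((d e) e))))
Found 2 beta redex(es).

Answer: no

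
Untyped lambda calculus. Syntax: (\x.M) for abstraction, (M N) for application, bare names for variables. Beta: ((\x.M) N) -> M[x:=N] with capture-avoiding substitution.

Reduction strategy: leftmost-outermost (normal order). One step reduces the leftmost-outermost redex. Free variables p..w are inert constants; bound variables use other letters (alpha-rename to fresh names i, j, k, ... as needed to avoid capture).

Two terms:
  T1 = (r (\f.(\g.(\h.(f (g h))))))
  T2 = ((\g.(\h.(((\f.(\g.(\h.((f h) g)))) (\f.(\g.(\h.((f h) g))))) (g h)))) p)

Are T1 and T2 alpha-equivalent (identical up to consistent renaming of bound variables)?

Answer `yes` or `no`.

Term 1: (r (\f.(\g.(\h.(f (g h))))))
Term 2: ((\g.(\h.(((\f.(\g.(\h.((f h) g)))) (\f.(\g.(\h.((f h) g))))) (g h)))) p)
Alpha-equivalence: compare structure up to binder renaming.
Result: False

Answer: no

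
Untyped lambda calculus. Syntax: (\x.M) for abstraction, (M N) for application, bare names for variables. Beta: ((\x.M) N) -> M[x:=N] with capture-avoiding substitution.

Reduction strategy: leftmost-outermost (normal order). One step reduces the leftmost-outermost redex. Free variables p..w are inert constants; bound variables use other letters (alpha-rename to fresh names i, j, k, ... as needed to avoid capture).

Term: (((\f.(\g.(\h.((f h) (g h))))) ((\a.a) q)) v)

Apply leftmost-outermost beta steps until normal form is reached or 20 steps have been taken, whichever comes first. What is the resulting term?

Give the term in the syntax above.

Step 0: (((\f.(\g.(\h.((f h) (g h))))) ((\a.a) q)) v)
Step 1: ((\g.(\h.((((\a.a) q) h) (g h)))) v)
Step 2: (\h.((((\a.a) q) h) (v h)))
Step 3: (\h.((q h) (v h)))

Answer: (\h.((q h) (v h)))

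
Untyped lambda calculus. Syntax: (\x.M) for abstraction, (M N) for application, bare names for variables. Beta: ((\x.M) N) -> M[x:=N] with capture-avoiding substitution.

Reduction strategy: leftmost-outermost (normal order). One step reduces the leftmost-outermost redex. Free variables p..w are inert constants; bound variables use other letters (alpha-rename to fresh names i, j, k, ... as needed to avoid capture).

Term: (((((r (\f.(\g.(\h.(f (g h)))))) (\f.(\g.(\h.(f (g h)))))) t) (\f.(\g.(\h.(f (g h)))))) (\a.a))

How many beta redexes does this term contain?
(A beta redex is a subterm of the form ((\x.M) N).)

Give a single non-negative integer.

Answer: 0

Derivation:
Term: (((((r (\f.(\g.(\h.(f (g h)))))) (\f.(\g.(\h.(f (g h)))))) t) (\f.(\g.(\h.(f (g h)))))) (\a.a))
  (no redexes)
Total redexes: 0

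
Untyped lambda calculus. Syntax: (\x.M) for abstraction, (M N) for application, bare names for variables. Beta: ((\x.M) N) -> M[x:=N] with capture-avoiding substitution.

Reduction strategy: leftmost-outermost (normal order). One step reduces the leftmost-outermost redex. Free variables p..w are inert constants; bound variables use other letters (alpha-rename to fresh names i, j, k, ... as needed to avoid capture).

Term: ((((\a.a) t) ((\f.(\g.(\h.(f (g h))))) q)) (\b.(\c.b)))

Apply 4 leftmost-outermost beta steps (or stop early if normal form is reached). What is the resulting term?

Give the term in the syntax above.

Step 0: ((((\a.a) t) ((\f.(\g.(\h.(f (g h))))) q)) (\b.(\c.b)))
Step 1: ((t ((\f.(\g.(\h.(f (g h))))) q)) (\b.(\c.b)))
Step 2: ((t (\g.(\h.(q (g h))))) (\b.(\c.b)))
Step 3: (normal form reached)

Answer: ((t (\g.(\h.(q (g h))))) (\b.(\c.b)))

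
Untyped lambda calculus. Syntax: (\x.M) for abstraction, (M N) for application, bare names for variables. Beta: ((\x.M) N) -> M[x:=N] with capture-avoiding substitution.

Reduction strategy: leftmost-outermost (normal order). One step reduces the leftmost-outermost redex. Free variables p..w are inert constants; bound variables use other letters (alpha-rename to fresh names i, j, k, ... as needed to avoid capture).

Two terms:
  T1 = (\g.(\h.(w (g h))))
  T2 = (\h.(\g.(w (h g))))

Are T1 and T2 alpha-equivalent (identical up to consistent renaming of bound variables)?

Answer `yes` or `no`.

Term 1: (\g.(\h.(w (g h))))
Term 2: (\h.(\g.(w (h g))))
Alpha-equivalence: compare structure up to binder renaming.
Result: True

Answer: yes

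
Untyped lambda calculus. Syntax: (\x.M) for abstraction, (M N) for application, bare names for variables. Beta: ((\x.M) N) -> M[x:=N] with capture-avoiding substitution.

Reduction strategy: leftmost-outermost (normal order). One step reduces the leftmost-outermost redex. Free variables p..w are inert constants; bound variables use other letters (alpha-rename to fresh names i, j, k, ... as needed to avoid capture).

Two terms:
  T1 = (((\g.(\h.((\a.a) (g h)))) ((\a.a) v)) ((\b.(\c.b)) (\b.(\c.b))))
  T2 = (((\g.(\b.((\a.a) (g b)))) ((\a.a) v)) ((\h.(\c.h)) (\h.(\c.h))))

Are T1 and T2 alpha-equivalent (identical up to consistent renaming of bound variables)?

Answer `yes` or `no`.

Answer: yes

Derivation:
Term 1: (((\g.(\h.((\a.a) (g h)))) ((\a.a) v)) ((\b.(\c.b)) (\b.(\c.b))))
Term 2: (((\g.(\b.((\a.a) (g b)))) ((\a.a) v)) ((\h.(\c.h)) (\h.(\c.h))))
Alpha-equivalence: compare structure up to binder renaming.
Result: True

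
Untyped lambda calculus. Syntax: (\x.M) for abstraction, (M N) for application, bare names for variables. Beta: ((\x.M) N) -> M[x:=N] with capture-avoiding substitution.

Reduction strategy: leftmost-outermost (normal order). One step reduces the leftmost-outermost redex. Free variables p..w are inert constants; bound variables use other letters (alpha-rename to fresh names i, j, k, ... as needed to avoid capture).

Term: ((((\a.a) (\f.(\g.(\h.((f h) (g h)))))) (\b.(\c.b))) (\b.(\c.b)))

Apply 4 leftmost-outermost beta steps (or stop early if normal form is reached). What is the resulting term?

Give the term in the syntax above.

Answer: (\h.((\c.h) ((\b.(\c.b)) h)))

Derivation:
Step 0: ((((\a.a) (\f.(\g.(\h.((f h) (g h)))))) (\b.(\c.b))) (\b.(\c.b)))
Step 1: (((\f.(\g.(\h.((f h) (g h))))) (\b.(\c.b))) (\b.(\c.b)))
Step 2: ((\g.(\h.(((\b.(\c.b)) h) (g h)))) (\b.(\c.b)))
Step 3: (\h.(((\b.(\c.b)) h) ((\b.(\c.b)) h)))
Step 4: (\h.((\c.h) ((\b.(\c.b)) h)))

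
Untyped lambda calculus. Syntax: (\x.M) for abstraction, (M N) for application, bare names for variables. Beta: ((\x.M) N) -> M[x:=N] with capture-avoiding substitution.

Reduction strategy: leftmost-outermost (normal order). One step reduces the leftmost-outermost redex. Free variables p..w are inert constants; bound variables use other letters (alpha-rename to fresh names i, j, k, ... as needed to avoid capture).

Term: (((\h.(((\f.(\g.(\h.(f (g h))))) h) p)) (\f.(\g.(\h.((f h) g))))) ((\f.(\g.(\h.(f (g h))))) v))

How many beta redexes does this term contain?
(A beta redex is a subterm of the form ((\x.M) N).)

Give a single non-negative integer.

Answer: 3

Derivation:
Term: (((\h.(((\f.(\g.(\h.(f (g h))))) h) p)) (\f.(\g.(\h.((f h) g))))) ((\f.(\g.(\h.(f (g h))))) v))
  Redex: ((\h.(((\f.(\g.(\h.(f (g h))))) h) p)) (\f.(\g.(\h.((f h) g)))))
  Redex: ((\f.(\g.(\h.(f (g h))))) h)
  Redex: ((\f.(\g.(\h.(f (g h))))) v)
Total redexes: 3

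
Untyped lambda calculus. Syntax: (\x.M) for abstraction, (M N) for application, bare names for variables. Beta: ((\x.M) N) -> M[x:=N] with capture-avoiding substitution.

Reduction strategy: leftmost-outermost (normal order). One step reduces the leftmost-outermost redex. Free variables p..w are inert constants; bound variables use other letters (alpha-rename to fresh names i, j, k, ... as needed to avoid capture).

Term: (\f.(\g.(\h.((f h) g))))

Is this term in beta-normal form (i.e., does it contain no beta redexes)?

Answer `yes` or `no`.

Answer: yes

Derivation:
Term: (\f.(\g.(\h.((f h) g))))
No beta redexes found.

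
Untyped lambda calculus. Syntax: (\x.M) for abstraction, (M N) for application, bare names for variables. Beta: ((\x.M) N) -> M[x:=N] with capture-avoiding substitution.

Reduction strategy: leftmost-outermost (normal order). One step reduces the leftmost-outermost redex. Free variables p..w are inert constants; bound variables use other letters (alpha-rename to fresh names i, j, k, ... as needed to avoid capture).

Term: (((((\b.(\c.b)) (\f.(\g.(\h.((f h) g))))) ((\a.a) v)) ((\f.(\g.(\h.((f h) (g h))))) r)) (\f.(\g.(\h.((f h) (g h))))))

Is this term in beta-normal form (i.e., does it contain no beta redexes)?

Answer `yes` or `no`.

Term: (((((\b.(\c.b)) (\f.(\g.(\h.((f h) g))))) ((\a.a) v)) ((\f.(\g.(\h.((f h) (g h))))) r)) (\f.(\g.(\h.((f h) (g h))))))
Found 3 beta redex(es).

Answer: no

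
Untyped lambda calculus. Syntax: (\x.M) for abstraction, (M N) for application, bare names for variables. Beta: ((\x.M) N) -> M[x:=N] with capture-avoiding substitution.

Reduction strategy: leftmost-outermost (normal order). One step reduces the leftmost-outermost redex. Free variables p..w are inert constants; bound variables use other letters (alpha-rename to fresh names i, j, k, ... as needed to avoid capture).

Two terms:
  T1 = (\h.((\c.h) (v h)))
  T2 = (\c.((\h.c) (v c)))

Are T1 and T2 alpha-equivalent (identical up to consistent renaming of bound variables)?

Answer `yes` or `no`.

Term 1: (\h.((\c.h) (v h)))
Term 2: (\c.((\h.c) (v c)))
Alpha-equivalence: compare structure up to binder renaming.
Result: True

Answer: yes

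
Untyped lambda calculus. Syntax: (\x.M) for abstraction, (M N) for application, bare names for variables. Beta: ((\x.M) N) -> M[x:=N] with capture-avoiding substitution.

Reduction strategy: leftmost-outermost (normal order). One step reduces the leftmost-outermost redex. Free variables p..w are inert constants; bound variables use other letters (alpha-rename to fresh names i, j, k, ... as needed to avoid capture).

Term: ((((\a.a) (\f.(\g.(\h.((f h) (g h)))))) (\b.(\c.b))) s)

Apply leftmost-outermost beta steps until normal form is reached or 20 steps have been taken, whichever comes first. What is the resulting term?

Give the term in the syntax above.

Step 0: ((((\a.a) (\f.(\g.(\h.((f h) (g h)))))) (\b.(\c.b))) s)
Step 1: (((\f.(\g.(\h.((f h) (g h))))) (\b.(\c.b))) s)
Step 2: ((\g.(\h.(((\b.(\c.b)) h) (g h)))) s)
Step 3: (\h.(((\b.(\c.b)) h) (s h)))
Step 4: (\h.((\c.h) (s h)))
Step 5: (\h.h)

Answer: (\h.h)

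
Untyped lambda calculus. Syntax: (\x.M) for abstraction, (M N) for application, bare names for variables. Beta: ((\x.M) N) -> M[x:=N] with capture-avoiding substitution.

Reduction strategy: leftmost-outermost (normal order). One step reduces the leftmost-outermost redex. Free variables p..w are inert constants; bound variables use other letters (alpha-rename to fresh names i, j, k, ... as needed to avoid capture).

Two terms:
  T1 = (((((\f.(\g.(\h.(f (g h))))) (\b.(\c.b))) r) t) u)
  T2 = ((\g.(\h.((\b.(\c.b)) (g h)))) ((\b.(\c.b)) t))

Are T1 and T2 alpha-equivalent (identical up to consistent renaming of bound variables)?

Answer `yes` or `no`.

Answer: no

Derivation:
Term 1: (((((\f.(\g.(\h.(f (g h))))) (\b.(\c.b))) r) t) u)
Term 2: ((\g.(\h.((\b.(\c.b)) (g h)))) ((\b.(\c.b)) t))
Alpha-equivalence: compare structure up to binder renaming.
Result: False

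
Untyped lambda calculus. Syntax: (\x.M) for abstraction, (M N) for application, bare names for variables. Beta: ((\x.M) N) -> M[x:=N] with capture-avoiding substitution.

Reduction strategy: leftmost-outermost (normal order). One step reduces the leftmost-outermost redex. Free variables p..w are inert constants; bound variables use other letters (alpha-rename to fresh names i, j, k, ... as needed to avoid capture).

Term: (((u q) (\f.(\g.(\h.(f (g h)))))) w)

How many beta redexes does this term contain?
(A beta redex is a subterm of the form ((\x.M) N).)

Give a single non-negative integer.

Answer: 0

Derivation:
Term: (((u q) (\f.(\g.(\h.(f (g h)))))) w)
  (no redexes)
Total redexes: 0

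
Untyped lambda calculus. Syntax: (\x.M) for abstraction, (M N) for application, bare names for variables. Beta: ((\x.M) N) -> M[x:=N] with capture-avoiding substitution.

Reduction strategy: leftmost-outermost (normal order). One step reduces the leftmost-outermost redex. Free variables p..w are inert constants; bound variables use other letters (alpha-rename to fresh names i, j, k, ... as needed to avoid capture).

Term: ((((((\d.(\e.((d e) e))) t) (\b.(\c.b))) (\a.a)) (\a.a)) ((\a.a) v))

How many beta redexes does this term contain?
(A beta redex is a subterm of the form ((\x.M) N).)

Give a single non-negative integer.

Term: ((((((\d.(\e.((d e) e))) t) (\b.(\c.b))) (\a.a)) (\a.a)) ((\a.a) v))
  Redex: ((\d.(\e.((d e) e))) t)
  Redex: ((\a.a) v)
Total redexes: 2

Answer: 2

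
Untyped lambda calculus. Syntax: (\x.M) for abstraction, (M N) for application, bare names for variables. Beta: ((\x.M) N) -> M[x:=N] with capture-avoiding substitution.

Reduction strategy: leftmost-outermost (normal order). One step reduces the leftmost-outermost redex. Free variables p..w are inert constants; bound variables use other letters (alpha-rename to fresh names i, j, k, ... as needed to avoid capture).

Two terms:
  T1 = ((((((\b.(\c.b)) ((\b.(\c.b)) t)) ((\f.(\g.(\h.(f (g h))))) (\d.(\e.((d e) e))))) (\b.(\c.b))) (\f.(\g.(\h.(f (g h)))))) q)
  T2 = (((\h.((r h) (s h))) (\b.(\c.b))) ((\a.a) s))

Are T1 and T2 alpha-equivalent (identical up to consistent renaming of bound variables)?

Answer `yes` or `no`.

Answer: no

Derivation:
Term 1: ((((((\b.(\c.b)) ((\b.(\c.b)) t)) ((\f.(\g.(\h.(f (g h))))) (\d.(\e.((d e) e))))) (\b.(\c.b))) (\f.(\g.(\h.(f (g h)))))) q)
Term 2: (((\h.((r h) (s h))) (\b.(\c.b))) ((\a.a) s))
Alpha-equivalence: compare structure up to binder renaming.
Result: False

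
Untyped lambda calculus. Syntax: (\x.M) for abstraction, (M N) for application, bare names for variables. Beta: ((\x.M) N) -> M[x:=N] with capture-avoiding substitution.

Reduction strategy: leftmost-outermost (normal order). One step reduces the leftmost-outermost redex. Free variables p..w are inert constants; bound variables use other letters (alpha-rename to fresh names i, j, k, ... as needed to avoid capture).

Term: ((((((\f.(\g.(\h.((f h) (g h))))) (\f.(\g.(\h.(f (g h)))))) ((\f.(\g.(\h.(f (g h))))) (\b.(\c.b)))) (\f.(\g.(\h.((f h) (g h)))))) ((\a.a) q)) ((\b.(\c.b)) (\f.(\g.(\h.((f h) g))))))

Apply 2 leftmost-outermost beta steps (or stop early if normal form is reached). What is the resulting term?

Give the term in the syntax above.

Step 0: ((((((\f.(\g.(\h.((f h) (g h))))) (\f.(\g.(\h.(f (g h)))))) ((\f.(\g.(\h.(f (g h))))) (\b.(\c.b)))) (\f.(\g.(\h.((f h) (g h)))))) ((\a.a) q)) ((\b.(\c.b)) (\f.(\g.(\h.((f h) g))))))
Step 1: (((((\g.(\h.(((\f.(\g.(\h.(f (g h))))) h) (g h)))) ((\f.(\g.(\h.(f (g h))))) (\b.(\c.b)))) (\f.(\g.(\h.((f h) (g h)))))) ((\a.a) q)) ((\b.(\c.b)) (\f.(\g.(\h.((f h) g))))))
Step 2: ((((\h.(((\f.(\g.(\h.(f (g h))))) h) (((\f.(\g.(\h.(f (g h))))) (\b.(\c.b))) h))) (\f.(\g.(\h.((f h) (g h)))))) ((\a.a) q)) ((\b.(\c.b)) (\f.(\g.(\h.((f h) g))))))

Answer: ((((\h.(((\f.(\g.(\h.(f (g h))))) h) (((\f.(\g.(\h.(f (g h))))) (\b.(\c.b))) h))) (\f.(\g.(\h.((f h) (g h)))))) ((\a.a) q)) ((\b.(\c.b)) (\f.(\g.(\h.((f h) g))))))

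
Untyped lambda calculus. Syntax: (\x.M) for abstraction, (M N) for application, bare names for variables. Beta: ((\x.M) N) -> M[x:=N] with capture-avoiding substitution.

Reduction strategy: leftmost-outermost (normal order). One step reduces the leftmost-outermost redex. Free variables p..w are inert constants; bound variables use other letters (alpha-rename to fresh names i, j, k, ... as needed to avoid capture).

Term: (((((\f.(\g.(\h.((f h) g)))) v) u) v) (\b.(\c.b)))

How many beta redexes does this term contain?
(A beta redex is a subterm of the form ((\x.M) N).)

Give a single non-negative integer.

Answer: 1

Derivation:
Term: (((((\f.(\g.(\h.((f h) g)))) v) u) v) (\b.(\c.b)))
  Redex: ((\f.(\g.(\h.((f h) g)))) v)
Total redexes: 1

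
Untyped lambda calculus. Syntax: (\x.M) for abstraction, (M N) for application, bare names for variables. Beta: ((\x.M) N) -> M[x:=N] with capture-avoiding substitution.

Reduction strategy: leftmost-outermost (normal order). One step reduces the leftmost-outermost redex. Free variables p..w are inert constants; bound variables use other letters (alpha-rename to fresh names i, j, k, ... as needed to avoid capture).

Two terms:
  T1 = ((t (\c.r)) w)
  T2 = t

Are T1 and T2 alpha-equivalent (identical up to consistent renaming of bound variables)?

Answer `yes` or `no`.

Answer: no

Derivation:
Term 1: ((t (\c.r)) w)
Term 2: t
Alpha-equivalence: compare structure up to binder renaming.
Result: False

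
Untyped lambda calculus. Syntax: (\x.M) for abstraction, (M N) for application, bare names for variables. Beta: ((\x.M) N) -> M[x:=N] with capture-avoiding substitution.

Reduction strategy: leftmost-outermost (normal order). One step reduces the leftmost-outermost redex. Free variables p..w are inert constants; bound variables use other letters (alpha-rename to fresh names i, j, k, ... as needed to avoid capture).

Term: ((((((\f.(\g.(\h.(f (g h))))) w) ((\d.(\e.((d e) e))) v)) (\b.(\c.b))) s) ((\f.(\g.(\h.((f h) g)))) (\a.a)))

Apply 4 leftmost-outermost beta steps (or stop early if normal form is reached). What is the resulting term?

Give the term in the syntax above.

Answer: (((w ((\e.((v e) e)) (\b.(\c.b)))) s) ((\f.(\g.(\h.((f h) g)))) (\a.a)))

Derivation:
Step 0: ((((((\f.(\g.(\h.(f (g h))))) w) ((\d.(\e.((d e) e))) v)) (\b.(\c.b))) s) ((\f.(\g.(\h.((f h) g)))) (\a.a)))
Step 1: (((((\g.(\h.(w (g h)))) ((\d.(\e.((d e) e))) v)) (\b.(\c.b))) s) ((\f.(\g.(\h.((f h) g)))) (\a.a)))
Step 2: ((((\h.(w (((\d.(\e.((d e) e))) v) h))) (\b.(\c.b))) s) ((\f.(\g.(\h.((f h) g)))) (\a.a)))
Step 3: (((w (((\d.(\e.((d e) e))) v) (\b.(\c.b)))) s) ((\f.(\g.(\h.((f h) g)))) (\a.a)))
Step 4: (((w ((\e.((v e) e)) (\b.(\c.b)))) s) ((\f.(\g.(\h.((f h) g)))) (\a.a)))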